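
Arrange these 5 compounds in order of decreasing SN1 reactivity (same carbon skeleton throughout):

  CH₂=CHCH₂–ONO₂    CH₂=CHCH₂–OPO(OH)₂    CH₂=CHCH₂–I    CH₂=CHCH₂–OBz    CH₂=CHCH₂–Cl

CH₂=CHCH₂–I > CH₂=CHCH₂–Cl > CH₂=CHCH₂–ONO₂ > CH₂=CHCH₂–OPO(OH)₂ > CH₂=CHCH₂–OBz

The skeletons are identical, so relative rate is governed entirely by leaving-group ability.
Leaving-group ability tracks the stability of the departed species; conjugate-acid pKₐ is the usual yardstick (lower pKₐ → better LG).
CH₂=CHCH₂–I loses I⁻: pKₐ(HI) ≈ -10
CH₂=CHCH₂–Cl loses Cl⁻: pKₐ(HCl) ≈ -7
CH₂=CHCH₂–ONO₂ loses NO₃⁻: pKₐ(HNO₃) ≈ -1.3
CH₂=CHCH₂–OPO(OH)₂ loses H₂PO₄⁻: pKₐ(H₃PO₄) ≈ 2.1
CH₂=CHCH₂–OBz loses PhCOO⁻: pKₐ(C₆H₅COOH) ≈ 4.2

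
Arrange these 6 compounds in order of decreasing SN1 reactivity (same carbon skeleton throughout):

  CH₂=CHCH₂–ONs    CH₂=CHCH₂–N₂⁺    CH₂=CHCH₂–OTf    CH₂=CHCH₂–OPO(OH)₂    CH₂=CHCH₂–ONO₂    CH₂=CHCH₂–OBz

CH₂=CHCH₂–N₂⁺ > CH₂=CHCH₂–OTf > CH₂=CHCH₂–ONs > CH₂=CHCH₂–ONO₂ > CH₂=CHCH₂–OPO(OH)₂ > CH₂=CHCH₂–OBz

With the same alkyl group throughout, only the leaving group differentiates the rates.
A good leaving group is a weak base: the lower the pKₐ of its conjugate acid, the more readily it departs.
CH₂=CHCH₂–N₂⁺ loses N₂: no meaningful conjugate acid; N₂ departs as an exceptionally stable neutral molecule
CH₂=CHCH₂–OTf loses OTf⁻: pKₐ(CF₃SO₃H (triflic acid)) ≈ -14
CH₂=CHCH₂–ONs loses ONs⁻: pKₐ(p-O₂NC₆H₄SO₃H) ≈ -3.5
CH₂=CHCH₂–ONO₂ loses NO₃⁻: pKₐ(HNO₃) ≈ -1.3
CH₂=CHCH₂–OPO(OH)₂ loses H₂PO₄⁻: pKₐ(H₃PO₄) ≈ 2.1
CH₂=CHCH₂–OBz loses PhCOO⁻: pKₐ(C₆H₅COOH) ≈ 4.2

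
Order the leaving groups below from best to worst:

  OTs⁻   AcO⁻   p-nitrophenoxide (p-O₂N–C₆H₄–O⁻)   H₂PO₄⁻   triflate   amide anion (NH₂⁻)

triflate > OTs⁻ > H₂PO₄⁻ > AcO⁻ > p-nitrophenoxide (p-O₂N–C₆H₄–O⁻) > amide anion (NH₂⁻)

Leaving-group ability tracks the stability of the departed species; conjugate-acid pKₐ is the usual yardstick (lower pKₐ → better LG).
triflate: pKₐ(CF₃SO₃H (triflic acid)) ≈ -14
OTs⁻: pKₐ(p-CH₃C₆H₄SO₃H (TsOH)) ≈ -2.8 — resonance-delocalised arenesulfonate
H₂PO₄⁻: pKₐ(H₃PO₄) ≈ 2.1
AcO⁻: pKₐ(CH₃COOH) ≈ 4.8 — resonance-stabilised but still a weak base
p-nitrophenoxide (p-O₂N–C₆H₄–O⁻): pKₐ(p-nitrophenol) ≈ 7.2 — nitro group delocalises the charge; the classic chromogenic LG
amide anion (NH₂⁻): pKₐ(NH₃) ≈ 38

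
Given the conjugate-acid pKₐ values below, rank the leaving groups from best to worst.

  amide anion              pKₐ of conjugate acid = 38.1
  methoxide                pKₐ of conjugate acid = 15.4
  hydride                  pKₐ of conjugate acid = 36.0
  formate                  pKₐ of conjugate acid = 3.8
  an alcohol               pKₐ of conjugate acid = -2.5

an alcohol > formate > methoxide > hydride > amide anion

Lower conjugate-acid pKₐ ⇒ weaker base ⇒ better leaving group.
Sorting by the given values: an alcohol (-2.5), formate (3.8), methoxide (15.4), hydride (36.0), amide anion (38.1).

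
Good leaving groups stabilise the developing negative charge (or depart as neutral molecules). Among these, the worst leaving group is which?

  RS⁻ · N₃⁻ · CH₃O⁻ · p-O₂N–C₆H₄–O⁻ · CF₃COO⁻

CH₃O⁻

The more stable X⁻ (or X) is on its own — i.e. the weaker a base it is — the better a leaving group it makes.
CF₃COO⁻: pKₐ(CF₃COOH) ≈ 0.2
N₃⁻: pKₐ(HN₃) ≈ 4.7
p-O₂N–C₆H₄–O⁻: pKₐ(p-nitrophenol) ≈ 7.2
RS⁻: pKₐ(RSH (a thiol)) ≈ 10.5
CH₃O⁻: pKₐ(CH₃OH) ≈ 15.5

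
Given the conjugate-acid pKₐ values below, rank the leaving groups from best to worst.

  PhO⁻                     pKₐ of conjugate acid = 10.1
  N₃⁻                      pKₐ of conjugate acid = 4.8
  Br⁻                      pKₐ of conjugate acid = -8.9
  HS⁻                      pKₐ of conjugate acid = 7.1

Lower conjugate-acid pKₐ ⇒ weaker base ⇒ better leaving group.
Sorting by the given values: Br⁻ (-8.9), N₃⁻ (4.8), HS⁻ (7.1), PhO⁻ (10.1).

Br⁻ > N₃⁻ > HS⁻ > PhO⁻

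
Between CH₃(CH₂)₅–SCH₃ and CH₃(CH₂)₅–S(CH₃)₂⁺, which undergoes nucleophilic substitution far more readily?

CH₃(CH₂)₅–S(CH₃)₂⁺

From CH₃(CH₂)₅–SCH₃ the departing group would be RS⁻ (pKₐ(RSH (a thiol)) ≈ 10.5). Moderately basic; rarely leaves without activation.
From CH₃(CH₂)₅–S(CH₃)₂⁺ the leaving group is SR'₂ (pKₐ(R'₂SH⁺) ≈ -7). Neutral; leaves from a sulfonium salt (R–SR'₂⁺).
(In practice CH₃(CH₂)₅–S(CH₃)₂⁺ is made from CH₃(CH₂)₅–SCH₃ by S-methylation with CH₃I, allowing neutral dimethyl sulfide, rather than methanethiolate, to depart.)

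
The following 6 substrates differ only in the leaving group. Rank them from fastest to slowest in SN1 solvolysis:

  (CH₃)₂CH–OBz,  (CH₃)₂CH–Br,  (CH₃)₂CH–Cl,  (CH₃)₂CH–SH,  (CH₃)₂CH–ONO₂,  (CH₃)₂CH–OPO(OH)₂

Same R in every case — rank the leaving groups.
Rank by basicity of the departing species: weakest base leaves most easily.
(CH₃)₂CH–Br loses Br⁻: pKₐ(HBr) ≈ -9
(CH₃)₂CH–Cl loses Cl⁻: pKₐ(HCl) ≈ -7
(CH₃)₂CH–ONO₂ loses NO₃⁻: pKₐ(HNO₃) ≈ -1.3
(CH₃)₂CH–OPO(OH)₂ loses H₂PO₄⁻: pKₐ(H₃PO₄) ≈ 2.1
(CH₃)₂CH–OBz loses PhCOO⁻: pKₐ(C₆H₅COOH) ≈ 4.2
(CH₃)₂CH–SH loses HS⁻: pKₐ(H₂S) ≈ 7

(CH₃)₂CH–Br > (CH₃)₂CH–Cl > (CH₃)₂CH–ONO₂ > (CH₃)₂CH–OPO(OH)₂ > (CH₃)₂CH–OBz > (CH₃)₂CH–SH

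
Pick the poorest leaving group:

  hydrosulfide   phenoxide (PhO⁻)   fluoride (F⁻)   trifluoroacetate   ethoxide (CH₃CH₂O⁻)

ethoxide (CH₃CH₂O⁻)

trifluoroacetate: pKₐ(CF₃COOH) ≈ 0.2
fluoride (F⁻): pKₐ(HF) ≈ 3.2
hydrosulfide: pKₐ(H₂S) ≈ 7
phenoxide (PhO⁻): pKₐ(C₆H₅OH (phenol)) ≈ 10
ethoxide (CH₃CH₂O⁻): pKₐ(CH₃CH₂OH) ≈ 16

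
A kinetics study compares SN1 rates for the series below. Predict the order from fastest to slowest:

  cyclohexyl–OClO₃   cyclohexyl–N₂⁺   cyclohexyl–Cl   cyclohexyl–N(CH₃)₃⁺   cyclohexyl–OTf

cyclohexyl–N₂⁺ > cyclohexyl–OTf > cyclohexyl–OClO₃ > cyclohexyl–Cl > cyclohexyl–N(CH₃)₃⁺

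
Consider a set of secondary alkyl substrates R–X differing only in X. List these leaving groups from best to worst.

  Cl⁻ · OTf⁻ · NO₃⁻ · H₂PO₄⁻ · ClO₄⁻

OTf⁻ > ClO₄⁻ > Cl⁻ > NO₃⁻ > H₂PO₄⁻

Rank by basicity of the departing species: weakest base leaves most easily.
OTf⁻: pKₐ(CF₃SO₃H (triflic acid)) ≈ -14 — charge spread over three oxygens and a CF₃ group; the premier leaving group in synthesis
ClO₄⁻: pKₐ(HClO₄) ≈ -10 — extremely weak base; rarely used for safety reasons
Cl⁻: pKₐ(HCl) ≈ -7 — moderately weak base
NO₃⁻: pKₐ(HNO₃) ≈ -1.3 — resonance-delocalised over three oxygens
H₂PO₄⁻: pKₐ(H₃PO₄) ≈ 2.1 — moderate base; biological leaving group after further activation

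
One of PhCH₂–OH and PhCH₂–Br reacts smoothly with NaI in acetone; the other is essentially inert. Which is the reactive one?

From PhCH₂–OH the departing group would be OH⁻ (pKₐ(H₂O) ≈ 15.7). Strong base; essentially never leaves without prior activation.
From PhCH₂–Br the leaving group is Br⁻ (pKₐ(HBr) ≈ -9). Weak base; good leaving group.
(In practice PhCH₂–Br is made from PhCH₂–OH by treatment with PBr₃, replacing the hydroxyl with bromide.)

PhCH₂–Br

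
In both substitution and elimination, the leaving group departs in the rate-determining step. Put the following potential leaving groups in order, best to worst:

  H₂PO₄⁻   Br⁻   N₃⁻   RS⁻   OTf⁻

OTf⁻ > Br⁻ > H₂PO₄⁻ > N₃⁻ > RS⁻

The more stable X⁻ (or X) is on its own — i.e. the weaker a base it is — the better a leaving group it makes.
OTf⁻: pKₐ(CF₃SO₃H (triflic acid)) ≈ -14
Br⁻: pKₐ(HBr) ≈ -9
H₂PO₄⁻: pKₐ(H₃PO₄) ≈ 2.1
N₃⁻: pKₐ(HN₃) ≈ 4.7
RS⁻: pKₐ(RSH (a thiol)) ≈ 10.5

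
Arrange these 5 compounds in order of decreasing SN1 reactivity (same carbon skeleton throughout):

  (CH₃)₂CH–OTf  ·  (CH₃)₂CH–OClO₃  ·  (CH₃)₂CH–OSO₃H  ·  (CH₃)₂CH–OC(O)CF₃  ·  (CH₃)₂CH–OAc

(CH₃)₂CH–OTf > (CH₃)₂CH–OClO₃ > (CH₃)₂CH–OSO₃H > (CH₃)₂CH–OC(O)CF₃ > (CH₃)₂CH–OAc

Same R in every case — rank the leaving groups.
A good leaving group is a weak base: the lower the pKₐ of its conjugate acid, the more readily it departs.
(CH₃)₂CH–OTf loses OTf⁻: pKₐ(CF₃SO₃H (triflic acid)) ≈ -14
(CH₃)₂CH–OClO₃ loses ClO₄⁻: pKₐ(HClO₄) ≈ -10
(CH₃)₂CH–OSO₃H loses HSO₄⁻: pKₐ(H₂SO₄) ≈ -3
(CH₃)₂CH–OC(O)CF₃ loses CF₃COO⁻: pKₐ(CF₃COOH) ≈ 0.2
(CH₃)₂CH–OAc loses AcO⁻: pKₐ(CH₃COOH) ≈ 4.8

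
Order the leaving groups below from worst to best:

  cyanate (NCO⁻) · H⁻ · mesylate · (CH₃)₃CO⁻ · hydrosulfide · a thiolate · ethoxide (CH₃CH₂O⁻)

H⁻ < (CH₃)₃CO⁻ < ethoxide (CH₃CH₂O⁻) < a thiolate < hydrosulfide < cyanate (NCO⁻) < mesylate

The more stable X⁻ (or X) is on its own — i.e. the weaker a base it is — the better a leaving group it makes.
mesylate: pKₐ(CH₃SO₃H (MsOH)) ≈ -1.9
cyanate (NCO⁻): pKₐ(HOCN) ≈ 3.5 — resonance between N and O
hydrosulfide: pKₐ(H₂S) ≈ 7 — larger and more polarisable than the oxygen analogue
a thiolate: pKₐ(RSH (a thiol)) ≈ 10.5 — moderately basic; rarely leaves without activation
ethoxide (CH₃CH₂O⁻): pKₐ(CH₃CH₂OH) ≈ 16
(CH₃)₃CO⁻: pKₐ(t-BuOH) ≈ 18
H⁻: pKₐ(H₂) ≈ 36
The question asks for worst first, so the sequence is read in increasing leaving-group ability.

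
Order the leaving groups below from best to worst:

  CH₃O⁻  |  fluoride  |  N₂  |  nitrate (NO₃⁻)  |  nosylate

Leaving-group ability tracks the stability of the departed species; conjugate-acid pKₐ is the usual yardstick (lower pKₐ → better LG).
N₂: no meaningful conjugate acid; N₂ departs as an exceptionally stable neutral molecule
nosylate: pKₐ(p-O₂NC₆H₄SO₃H) ≈ -3.5 — p-nitro group further stabilises the sulfonate
nitrate (NO₃⁻): pKₐ(HNO₃) ≈ -1.3
fluoride: pKₐ(HF) ≈ 3.2
CH₃O⁻: pKₐ(CH₃OH) ≈ 15.5

N₂ > nosylate > nitrate (NO₃⁻) > fluoride > CH₃O⁻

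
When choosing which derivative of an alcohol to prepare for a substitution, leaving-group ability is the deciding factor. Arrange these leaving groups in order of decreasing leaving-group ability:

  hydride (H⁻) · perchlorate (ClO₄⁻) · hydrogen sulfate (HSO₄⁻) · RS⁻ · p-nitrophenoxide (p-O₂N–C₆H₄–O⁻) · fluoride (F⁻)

perchlorate (ClO₄⁻) > hydrogen sulfate (HSO₄⁻) > fluoride (F⁻) > p-nitrophenoxide (p-O₂N–C₆H₄–O⁻) > RS⁻ > hydride (H⁻)

perchlorate (ClO₄⁻): pKₐ(HClO₄) ≈ -10 — extremely weak base; rarely used for safety reasons
hydrogen sulfate (HSO₄⁻): pKₐ(H₂SO₄) ≈ -3 — conjugate base of a strong mineral acid
fluoride (F⁻): pKₐ(HF) ≈ 3.2
p-nitrophenoxide (p-O₂N–C₆H₄–O⁻): pKₐ(p-nitrophenol) ≈ 7.2 — nitro group delocalises the charge; the classic chromogenic LG
RS⁻: pKₐ(RSH (a thiol)) ≈ 10.5
hydride (H⁻): pKₐ(H₂) ≈ 36 — extremely strong base; leaves only in special hydride-transfer contexts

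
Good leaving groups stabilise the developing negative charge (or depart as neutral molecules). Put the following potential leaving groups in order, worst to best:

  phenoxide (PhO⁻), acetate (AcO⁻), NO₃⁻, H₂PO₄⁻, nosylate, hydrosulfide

The more stable X⁻ (or X) is on its own — i.e. the weaker a base it is — the better a leaving group it makes.
nosylate: pKₐ(p-O₂NC₆H₄SO₃H) ≈ -3.5
NO₃⁻: pKₐ(HNO₃) ≈ -1.3
H₂PO₄⁻: pKₐ(H₃PO₄) ≈ 2.1
acetate (AcO⁻): pKₐ(CH₃COOH) ≈ 4.8
hydrosulfide: pKₐ(H₂S) ≈ 7
phenoxide (PhO⁻): pKₐ(C₆H₅OH (phenol)) ≈ 10
The question asks for worst first, so the sequence is read in increasing leaving-group ability.

phenoxide (PhO⁻) < hydrosulfide < acetate (AcO⁻) < H₂PO₄⁻ < NO₃⁻ < nosylate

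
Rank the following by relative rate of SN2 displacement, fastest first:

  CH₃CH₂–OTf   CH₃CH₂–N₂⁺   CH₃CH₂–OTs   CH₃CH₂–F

The skeletons are identical, so relative rate is governed entirely by leaving-group ability.
Rank by basicity of the departing species: weakest base leaves most easily.
CH₃CH₂–N₂⁺ loses N₂: no meaningful conjugate acid; N₂ departs as an exceptionally stable neutral molecule
CH₃CH₂–OTf loses OTf⁻: pKₐ(CF₃SO₃H (triflic acid)) ≈ -14
CH₃CH₂–OTs loses OTs⁻: pKₐ(p-CH₃C₆H₄SO₃H (TsOH)) ≈ -2.8
CH₃CH₂–F loses F⁻: pKₐ(HF) ≈ 3.2

CH₃CH₂–N₂⁺ > CH₃CH₂–OTf > CH₃CH₂–OTs > CH₃CH₂–F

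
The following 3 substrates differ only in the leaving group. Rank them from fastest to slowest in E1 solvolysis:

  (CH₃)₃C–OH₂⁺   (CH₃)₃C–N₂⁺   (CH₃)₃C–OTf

The skeletons are identical, so relative rate is governed entirely by leaving-group ability.
A good leaving group is a weak base: the lower the pKₐ of its conjugate acid, the more readily it departs.
(CH₃)₃C–N₂⁺ loses N₂: no meaningful conjugate acid; N₂ departs as an exceptionally stable neutral molecule
(CH₃)₃C–OTf loses OTf⁻: pKₐ(CF₃SO₃H (triflic acid)) ≈ -14
(CH₃)₃C–OH₂⁺ loses H₂O: pKₐ(H₃O⁺) ≈ -1.7

(CH₃)₃C–N₂⁺ > (CH₃)₃C–OTf > (CH₃)₃C–OH₂⁺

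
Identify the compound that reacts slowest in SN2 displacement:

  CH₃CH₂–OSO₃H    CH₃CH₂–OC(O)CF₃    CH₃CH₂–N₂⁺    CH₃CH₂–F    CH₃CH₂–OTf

Same R in every case — rank the leaving groups.
The more stable X⁻ (or X) is on its own — i.e. the weaker a base it is — the better a leaving group it makes.
CH₃CH₂–N₂⁺ loses N₂: no meaningful conjugate acid; N₂ departs as an exceptionally stable neutral molecule
CH₃CH₂–OTf loses OTf⁻: pKₐ(CF₃SO₃H (triflic acid)) ≈ -14
CH₃CH₂–OSO₃H loses HSO₄⁻: pKₐ(H₂SO₄) ≈ -3
CH₃CH₂–OC(O)CF₃ loses CF₃COO⁻: pKₐ(CF₃COOH) ≈ 0.2
CH₃CH₂–F loses F⁻: pKₐ(HF) ≈ 3.2

CH₃CH₂–F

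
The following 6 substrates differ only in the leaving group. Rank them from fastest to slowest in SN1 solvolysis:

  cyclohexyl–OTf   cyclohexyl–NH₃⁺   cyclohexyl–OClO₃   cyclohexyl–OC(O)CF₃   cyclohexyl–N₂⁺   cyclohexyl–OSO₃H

The skeletons are identical, so relative rate is governed entirely by leaving-group ability.
Leaving-group ability tracks the stability of the departed species; conjugate-acid pKₐ is the usual yardstick (lower pKₐ → better LG).
cyclohexyl–N₂⁺ loses N₂: no meaningful conjugate acid; N₂ departs as an exceptionally stable neutral molecule
cyclohexyl–OTf loses OTf⁻: pKₐ(CF₃SO₃H (triflic acid)) ≈ -14
cyclohexyl–OClO₃ loses ClO₄⁻: pKₐ(HClO₄) ≈ -10
cyclohexyl–OSO₃H loses HSO₄⁻: pKₐ(H₂SO₄) ≈ -3
cyclohexyl–OC(O)CF₃ loses CF₃COO⁻: pKₐ(CF₃COOH) ≈ 0.2
cyclohexyl–NH₃⁺ loses NH₃: pKₐ(NH₄⁺) ≈ 9.2

cyclohexyl–N₂⁺ > cyclohexyl–OTf > cyclohexyl–OClO₃ > cyclohexyl–OSO₃H > cyclohexyl–OC(O)CF₃ > cyclohexyl–NH₃⁺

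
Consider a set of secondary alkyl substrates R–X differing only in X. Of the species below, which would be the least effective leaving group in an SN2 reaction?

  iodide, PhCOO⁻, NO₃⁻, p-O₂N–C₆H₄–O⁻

The more stable X⁻ (or X) is on its own — i.e. the weaker a base it is — the better a leaving group it makes.
iodide: pKₐ(HI) ≈ -10
NO₃⁻: pKₐ(HNO₃) ≈ -1.3
PhCOO⁻: pKₐ(C₆H₅COOH) ≈ 4.2
p-O₂N–C₆H₄–O⁻: pKₐ(p-nitrophenol) ≈ 7.2

p-O₂N–C₆H₄–O⁻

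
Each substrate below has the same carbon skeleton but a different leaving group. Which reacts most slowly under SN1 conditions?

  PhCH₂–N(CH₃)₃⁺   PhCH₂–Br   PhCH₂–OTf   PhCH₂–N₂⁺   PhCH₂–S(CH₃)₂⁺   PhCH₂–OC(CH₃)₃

PhCH₂–OC(CH₃)₃

Identical carbon frameworks mean the comparison reduces to leaving-group quality.
Leaving-group ability tracks the stability of the departed species; conjugate-acid pKₐ is the usual yardstick (lower pKₐ → better LG).
PhCH₂–N₂⁺ loses N₂: no meaningful conjugate acid; N₂ departs as an exceptionally stable neutral molecule
PhCH₂–OTf loses OTf⁻: pKₐ(CF₃SO₃H (triflic acid)) ≈ -14
PhCH₂–Br loses Br⁻: pKₐ(HBr) ≈ -9
PhCH₂–S(CH₃)₂⁺ loses SR'₂: pKₐ(R'₂SH⁺) ≈ -7
PhCH₂–N(CH₃)₃⁺ loses NR'₃: pKₐ(R'₃NH⁺) ≈ 10.7
PhCH₂–OC(CH₃)₃ loses (CH₃)₃CO⁻: pKₐ(t-BuOH) ≈ 18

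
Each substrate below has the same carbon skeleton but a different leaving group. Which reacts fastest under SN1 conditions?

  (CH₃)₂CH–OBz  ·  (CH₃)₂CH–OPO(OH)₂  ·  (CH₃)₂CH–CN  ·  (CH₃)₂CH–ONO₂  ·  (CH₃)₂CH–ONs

(CH₃)₂CH–ONs

With the same alkyl group throughout, only the leaving group differentiates the rates.
Leaving-group ability tracks the stability of the departed species; conjugate-acid pKₐ is the usual yardstick (lower pKₐ → better LG).
(CH₃)₂CH–ONs loses ONs⁻: pKₐ(p-O₂NC₆H₄SO₃H) ≈ -3.5
(CH₃)₂CH–ONO₂ loses NO₃⁻: pKₐ(HNO₃) ≈ -1.3
(CH₃)₂CH–OPO(OH)₂ loses H₂PO₄⁻: pKₐ(H₃PO₄) ≈ 2.1
(CH₃)₂CH–OBz loses PhCOO⁻: pKₐ(C₆H₅COOH) ≈ 4.2
(CH₃)₂CH–CN loses CN⁻: pKₐ(HCN) ≈ 9.2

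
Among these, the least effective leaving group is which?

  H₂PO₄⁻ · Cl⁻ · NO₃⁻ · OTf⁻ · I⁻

OTf⁻: pKₐ(CF₃SO₃H (triflic acid)) ≈ -14
I⁻: pKₐ(HI) ≈ -10
Cl⁻: pKₐ(HCl) ≈ -7
NO₃⁻: pKₐ(HNO₃) ≈ -1.3
H₂PO₄⁻: pKₐ(H₃PO₄) ≈ 2.1

H₂PO₄⁻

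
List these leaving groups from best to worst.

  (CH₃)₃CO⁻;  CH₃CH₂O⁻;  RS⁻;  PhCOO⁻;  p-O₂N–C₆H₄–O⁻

A good leaving group is a weak base: the lower the pKₐ of its conjugate acid, the more readily it departs.
PhCOO⁻: pKₐ(C₆H₅COOH) ≈ 4.2 — aryl carboxylate
p-O₂N–C₆H₄–O⁻: pKₐ(p-nitrophenol) ≈ 7.2 — nitro group delocalises the charge; the classic chromogenic LG
RS⁻: pKₐ(RSH (a thiol)) ≈ 10.5 — moderately basic; rarely leaves without activation
CH₃CH₂O⁻: pKₐ(CH₃CH₂OH) ≈ 16
(CH₃)₃CO⁻: pKₐ(t-BuOH) ≈ 18

PhCOO⁻ > p-O₂N–C₆H₄–O⁻ > RS⁻ > CH₃CH₂O⁻ > (CH₃)₃CO⁻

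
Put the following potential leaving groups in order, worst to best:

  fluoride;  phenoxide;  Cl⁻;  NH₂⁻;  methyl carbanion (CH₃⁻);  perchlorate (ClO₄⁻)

methyl carbanion (CH₃⁻) < NH₂⁻ < phenoxide < fluoride < Cl⁻ < perchlorate (ClO₄⁻)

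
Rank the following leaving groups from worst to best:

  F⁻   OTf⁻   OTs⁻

F⁻ < OTs⁻ < OTf⁻

Rank by basicity of the departing species: weakest base leaves most easily.
OTf⁻: pKₐ(CF₃SO₃H (triflic acid)) ≈ -14 — charge spread over three oxygens and a CF₃ group; the premier leaving group in synthesis
OTs⁻: pKₐ(p-CH₃C₆H₄SO₃H (TsOH)) ≈ -2.8 — resonance-delocalised arenesulfonate
F⁻: pKₐ(HF) ≈ 3.2 — small and strongly basic; the poor halide leaving group
Listed from poorest to best leaving group as asked.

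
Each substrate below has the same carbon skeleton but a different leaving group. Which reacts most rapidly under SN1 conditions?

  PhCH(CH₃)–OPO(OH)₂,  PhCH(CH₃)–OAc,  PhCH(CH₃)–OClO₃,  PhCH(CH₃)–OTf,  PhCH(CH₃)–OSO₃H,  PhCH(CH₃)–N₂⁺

PhCH(CH₃)–N₂⁺

With the same alkyl group throughout, only the leaving group differentiates the rates.
A good leaving group is a weak base: the lower the pKₐ of its conjugate acid, the more readily it departs.
PhCH(CH₃)–N₂⁺ loses N₂: no meaningful conjugate acid; N₂ departs as an exceptionally stable neutral molecule
PhCH(CH₃)–OTf loses OTf⁻: pKₐ(CF₃SO₃H (triflic acid)) ≈ -14
PhCH(CH₃)–OClO₃ loses ClO₄⁻: pKₐ(HClO₄) ≈ -10
PhCH(CH₃)–OSO₃H loses HSO₄⁻: pKₐ(H₂SO₄) ≈ -3
PhCH(CH₃)–OPO(OH)₂ loses H₂PO₄⁻: pKₐ(H₃PO₄) ≈ 2.1
PhCH(CH₃)–OAc loses AcO⁻: pKₐ(CH₃COOH) ≈ 4.8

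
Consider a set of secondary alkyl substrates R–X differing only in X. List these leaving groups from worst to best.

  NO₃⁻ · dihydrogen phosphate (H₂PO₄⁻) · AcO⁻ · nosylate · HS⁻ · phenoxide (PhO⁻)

phenoxide (PhO⁻) < HS⁻ < AcO⁻ < dihydrogen phosphate (H₂PO₄⁻) < NO₃⁻ < nosylate

Leaving-group ability tracks the stability of the departed species; conjugate-acid pKₐ is the usual yardstick (lower pKₐ → better LG).
nosylate: pKₐ(p-O₂NC₆H₄SO₃H) ≈ -3.5
NO₃⁻: pKₐ(HNO₃) ≈ -1.3 — resonance-delocalised over three oxygens
dihydrogen phosphate (H₂PO₄⁻): pKₐ(H₃PO₄) ≈ 2.1 — moderate base; biological leaving group after further activation
AcO⁻: pKₐ(CH₃COOH) ≈ 4.8
HS⁻: pKₐ(H₂S) ≈ 7 — larger and more polarisable than the oxygen analogue
phenoxide (PhO⁻): pKₐ(C₆H₅OH (phenol)) ≈ 10 — resonance into the ring helps, but still a poor LG
Reversing gives the worst-to-best order requested.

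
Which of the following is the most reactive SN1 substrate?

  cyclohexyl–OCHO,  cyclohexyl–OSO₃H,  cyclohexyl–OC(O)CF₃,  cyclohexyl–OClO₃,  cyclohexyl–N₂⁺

Same R in every case — rank the leaving groups.
Leaving-group ability tracks the stability of the departed species; conjugate-acid pKₐ is the usual yardstick (lower pKₐ → better LG).
cyclohexyl–N₂⁺ loses N₂: no meaningful conjugate acid; N₂ departs as an exceptionally stable neutral molecule
cyclohexyl–OClO₃ loses ClO₄⁻: pKₐ(HClO₄) ≈ -10
cyclohexyl–OSO₃H loses HSO₄⁻: pKₐ(H₂SO₄) ≈ -3
cyclohexyl–OC(O)CF₃ loses CF₃COO⁻: pKₐ(CF₃COOH) ≈ 0.2
cyclohexyl–OCHO loses HCOO⁻: pKₐ(HCOOH) ≈ 3.8

cyclohexyl–N₂⁺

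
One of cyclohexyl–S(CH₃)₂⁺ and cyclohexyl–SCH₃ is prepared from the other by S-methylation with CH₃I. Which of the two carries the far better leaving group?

From cyclohexyl–SCH₃ the departing group would be RS⁻ (pKₐ(RSH (a thiol)) ≈ 10.5). Moderately basic; rarely leaves without activation.
From cyclohexyl–S(CH₃)₂⁺ the leaving group is SR'₂ (pKₐ(R'₂SH⁺) ≈ -7). Neutral; leaves from a sulfonium salt (R–SR'₂⁺).
S-methylation with CH₃I works by allowing neutral dimethyl sulfide, rather than methanethiolate, to depart, making cyclohexyl–S(CH₃)₂⁺ enormously more reactive.

cyclohexyl–S(CH₃)₂⁺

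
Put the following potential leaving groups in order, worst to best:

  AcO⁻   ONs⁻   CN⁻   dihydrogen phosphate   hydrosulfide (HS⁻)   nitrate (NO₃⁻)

CN⁻ < hydrosulfide (HS⁻) < AcO⁻ < dihydrogen phosphate < nitrate (NO₃⁻) < ONs⁻

The more stable X⁻ (or X) is on its own — i.e. the weaker a base it is — the better a leaving group it makes.
ONs⁻: pKₐ(p-O₂NC₆H₄SO₃H) ≈ -3.5
nitrate (NO₃⁻): pKₐ(HNO₃) ≈ -1.3 — resonance-delocalised over three oxygens
dihydrogen phosphate: pKₐ(H₃PO₄) ≈ 2.1
AcO⁻: pKₐ(CH₃COOH) ≈ 4.8
hydrosulfide (HS⁻): pKₐ(H₂S) ≈ 7
CN⁻: pKₐ(HCN) ≈ 9.2 — sp carbon stabilises the charge somewhat, but still a poor LG
Reversing gives the worst-to-best order requested.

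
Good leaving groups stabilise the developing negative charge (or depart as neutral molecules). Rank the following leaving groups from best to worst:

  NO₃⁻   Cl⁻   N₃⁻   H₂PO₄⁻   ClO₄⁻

ClO₄⁻ > Cl⁻ > NO₃⁻ > H₂PO₄⁻ > N₃⁻

Rank by basicity of the departing species: weakest base leaves most easily.
ClO₄⁻: pKₐ(HClO₄) ≈ -10 — extremely weak base; rarely used for safety reasons
Cl⁻: pKₐ(HCl) ≈ -7 — moderately weak base
NO₃⁻: pKₐ(HNO₃) ≈ -1.3
H₂PO₄⁻: pKₐ(H₃PO₄) ≈ 2.1
N₃⁻: pKₐ(HN₃) ≈ 4.7 — linear, resonance-stabilised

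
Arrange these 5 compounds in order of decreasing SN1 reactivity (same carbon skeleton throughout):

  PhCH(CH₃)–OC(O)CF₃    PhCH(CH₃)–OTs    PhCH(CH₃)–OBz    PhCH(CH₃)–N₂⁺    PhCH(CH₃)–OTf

Identical carbon frameworks mean the comparison reduces to leaving-group quality.
A good leaving group is a weak base: the lower the pKₐ of its conjugate acid, the more readily it departs.
PhCH(CH₃)–N₂⁺ loses N₂: no meaningful conjugate acid; N₂ departs as an exceptionally stable neutral molecule
PhCH(CH₃)–OTf loses OTf⁻: pKₐ(CF₃SO₃H (triflic acid)) ≈ -14
PhCH(CH₃)–OTs loses OTs⁻: pKₐ(p-CH₃C₆H₄SO₃H (TsOH)) ≈ -2.8
PhCH(CH₃)–OC(O)CF₃ loses CF₃COO⁻: pKₐ(CF₃COOH) ≈ 0.2
PhCH(CH₃)–OBz loses PhCOO⁻: pKₐ(C₆H₅COOH) ≈ 4.2

PhCH(CH₃)–N₂⁺ > PhCH(CH₃)–OTf > PhCH(CH₃)–OTs > PhCH(CH₃)–OC(O)CF₃ > PhCH(CH₃)–OBz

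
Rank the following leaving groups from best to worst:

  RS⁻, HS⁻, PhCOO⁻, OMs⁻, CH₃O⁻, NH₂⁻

OMs⁻ > PhCOO⁻ > HS⁻ > RS⁻ > CH₃O⁻ > NH₂⁻

OMs⁻: pKₐ(CH₃SO₃H (MsOH)) ≈ -1.9
PhCOO⁻: pKₐ(C₆H₅COOH) ≈ 4.2
HS⁻: pKₐ(H₂S) ≈ 7
RS⁻: pKₐ(RSH (a thiol)) ≈ 10.5
CH₃O⁻: pKₐ(CH₃OH) ≈ 15.5
NH₂⁻: pKₐ(NH₃) ≈ 38 — extremely strong base; never a leaving group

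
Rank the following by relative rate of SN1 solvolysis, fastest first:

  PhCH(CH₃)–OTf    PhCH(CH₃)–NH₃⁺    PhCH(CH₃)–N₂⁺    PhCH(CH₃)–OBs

The skeletons are identical, so relative rate is governed entirely by leaving-group ability.
A good leaving group is a weak base: the lower the pKₐ of its conjugate acid, the more readily it departs.
PhCH(CH₃)–N₂⁺ loses N₂: no meaningful conjugate acid; N₂ departs as an exceptionally stable neutral molecule
PhCH(CH₃)–OTf loses OTf⁻: pKₐ(CF₃SO₃H (triflic acid)) ≈ -14
PhCH(CH₃)–OBs loses OBs⁻: pKₐ(p-BrC₆H₄SO₃H) ≈ -2.8
PhCH(CH₃)–NH₃⁺ loses NH₃: pKₐ(NH₄⁺) ≈ 9.2

PhCH(CH₃)–N₂⁺ > PhCH(CH₃)–OTf > PhCH(CH₃)–OBs > PhCH(CH₃)–NH₃⁺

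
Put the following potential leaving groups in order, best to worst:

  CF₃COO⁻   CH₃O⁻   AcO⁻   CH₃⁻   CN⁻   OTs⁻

A good leaving group is a weak base: the lower the pKₐ of its conjugate acid, the more readily it departs.
OTs⁻: pKₐ(p-CH₃C₆H₄SO₃H (TsOH)) ≈ -2.8 — resonance-delocalised arenesulfonate
CF₃COO⁻: pKₐ(CF₃COOH) ≈ 0.2
AcO⁻: pKₐ(CH₃COOH) ≈ 4.8
CN⁻: pKₐ(HCN) ≈ 9.2
CH₃O⁻: pKₐ(CH₃OH) ≈ 15.5 — strong base; alkoxides do not leave unassisted
CH₃⁻: pKₐ(CH₄) ≈ 48 — unstabilised carbanion; the worst conceivable leaving group

OTs⁻ > CF₃COO⁻ > AcO⁻ > CN⁻ > CH₃O⁻ > CH₃⁻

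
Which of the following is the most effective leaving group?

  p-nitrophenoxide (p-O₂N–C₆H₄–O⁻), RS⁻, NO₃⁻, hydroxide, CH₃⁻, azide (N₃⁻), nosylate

nosylate

The more stable X⁻ (or X) is on its own — i.e. the weaker a base it is — the better a leaving group it makes.
nosylate: pKₐ(p-O₂NC₆H₄SO₃H) ≈ -3.5
NO₃⁻: pKₐ(HNO₃) ≈ -1.3
azide (N₃⁻): pKₐ(HN₃) ≈ 4.7
p-nitrophenoxide (p-O₂N–C₆H₄–O⁻): pKₐ(p-nitrophenol) ≈ 7.2
RS⁻: pKₐ(RSH (a thiol)) ≈ 10.5
hydroxide: pKₐ(H₂O) ≈ 15.7
CH₃⁻: pKₐ(CH₄) ≈ 48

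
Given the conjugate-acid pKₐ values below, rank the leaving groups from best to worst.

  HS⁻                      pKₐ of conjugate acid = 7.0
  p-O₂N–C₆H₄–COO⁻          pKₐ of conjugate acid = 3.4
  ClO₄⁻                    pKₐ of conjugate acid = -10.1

Lower conjugate-acid pKₐ ⇒ weaker base ⇒ better leaving group.
Sorting by the given values: ClO₄⁻ (-10.1), p-O₂N–C₆H₄–COO⁻ (3.4), HS⁻ (7.0).

ClO₄⁻ > p-O₂N–C₆H₄–COO⁻ > HS⁻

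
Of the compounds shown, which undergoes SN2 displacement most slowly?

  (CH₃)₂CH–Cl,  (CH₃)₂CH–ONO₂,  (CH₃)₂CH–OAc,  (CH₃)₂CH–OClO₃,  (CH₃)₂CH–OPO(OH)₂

(CH₃)₂CH–OAc

With the same alkyl group throughout, only the leaving group differentiates the rates.
A good leaving group is a weak base: the lower the pKₐ of its conjugate acid, the more readily it departs.
(CH₃)₂CH–OClO₃ loses ClO₄⁻: pKₐ(HClO₄) ≈ -10
(CH₃)₂CH–Cl loses Cl⁻: pKₐ(HCl) ≈ -7
(CH₃)₂CH–ONO₂ loses NO₃⁻: pKₐ(HNO₃) ≈ -1.3
(CH₃)₂CH–OPO(OH)₂ loses H₂PO₄⁻: pKₐ(H₃PO₄) ≈ 2.1
(CH₃)₂CH–OAc loses AcO⁻: pKₐ(CH₃COOH) ≈ 4.8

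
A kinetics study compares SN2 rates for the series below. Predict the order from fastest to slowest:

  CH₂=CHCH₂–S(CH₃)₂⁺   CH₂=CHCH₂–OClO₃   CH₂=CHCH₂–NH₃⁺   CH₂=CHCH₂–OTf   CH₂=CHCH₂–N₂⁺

CH₂=CHCH₂–N₂⁺ > CH₂=CHCH₂–OTf > CH₂=CHCH₂–OClO₃ > CH₂=CHCH₂–S(CH₃)₂⁺ > CH₂=CHCH₂–NH₃⁺

Same R in every case — rank the leaving groups.
The more stable X⁻ (or X) is on its own — i.e. the weaker a base it is — the better a leaving group it makes.
CH₂=CHCH₂–N₂⁺ loses N₂: no meaningful conjugate acid; N₂ departs as an exceptionally stable neutral molecule
CH₂=CHCH₂–OTf loses OTf⁻: pKₐ(CF₃SO₃H (triflic acid)) ≈ -14
CH₂=CHCH₂–OClO₃ loses ClO₄⁻: pKₐ(HClO₄) ≈ -10
CH₂=CHCH₂–S(CH₃)₂⁺ loses SR'₂: pKₐ(R'₂SH⁺) ≈ -7
CH₂=CHCH₂–NH₃⁺ loses NH₃: pKₐ(NH₄⁺) ≈ 9.2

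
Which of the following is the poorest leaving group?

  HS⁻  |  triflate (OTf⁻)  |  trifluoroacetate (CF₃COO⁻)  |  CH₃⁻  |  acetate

CH₃⁻

Leaving-group ability tracks the stability of the departed species; conjugate-acid pKₐ is the usual yardstick (lower pKₐ → better LG).
triflate (OTf⁻): pKₐ(CF₃SO₃H (triflic acid)) ≈ -14
trifluoroacetate (CF₃COO⁻): pKₐ(CF₃COOH) ≈ 0.2
acetate: pKₐ(CH₃COOH) ≈ 4.8
HS⁻: pKₐ(H₂S) ≈ 7
CH₃⁻: pKₐ(CH₄) ≈ 48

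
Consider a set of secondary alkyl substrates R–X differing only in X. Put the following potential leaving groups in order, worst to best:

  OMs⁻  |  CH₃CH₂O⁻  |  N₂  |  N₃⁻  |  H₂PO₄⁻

CH₃CH₂O⁻ < N₃⁻ < H₂PO₄⁻ < OMs⁻ < N₂

N₂: no meaningful conjugate acid; N₂ departs as an exceptionally stable neutral molecule
OMs⁻: pKₐ(CH₃SO₃H (MsOH)) ≈ -1.9
H₂PO₄⁻: pKₐ(H₃PO₄) ≈ 2.1 — moderate base; biological leaving group after further activation
N₃⁻: pKₐ(HN₃) ≈ 4.7
CH₃CH₂O⁻: pKₐ(CH₃CH₂OH) ≈ 16
The question asks for worst first, so the sequence is read in increasing leaving-group ability.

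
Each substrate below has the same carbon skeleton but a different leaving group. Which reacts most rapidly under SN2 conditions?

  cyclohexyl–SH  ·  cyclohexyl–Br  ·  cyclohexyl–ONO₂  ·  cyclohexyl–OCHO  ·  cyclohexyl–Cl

cyclohexyl–Br

With the same alkyl group throughout, only the leaving group differentiates the rates.
The more stable X⁻ (or X) is on its own — i.e. the weaker a base it is — the better a leaving group it makes.
cyclohexyl–Br loses Br⁻: pKₐ(HBr) ≈ -9
cyclohexyl–Cl loses Cl⁻: pKₐ(HCl) ≈ -7
cyclohexyl–ONO₂ loses NO₃⁻: pKₐ(HNO₃) ≈ -1.3
cyclohexyl–OCHO loses HCOO⁻: pKₐ(HCOOH) ≈ 3.8
cyclohexyl–SH loses HS⁻: pKₐ(H₂S) ≈ 7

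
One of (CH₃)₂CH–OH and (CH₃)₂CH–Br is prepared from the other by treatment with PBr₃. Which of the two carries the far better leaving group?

(CH₃)₂CH–Br

From (CH₃)₂CH–OH the departing group would be OH⁻ (pKₐ(H₂O) ≈ 15.7). Strong base; essentially never leaves without prior activation.
From (CH₃)₂CH–Br the leaving group is Br⁻ (pKₐ(HBr) ≈ -9). Weak base; good leaving group.
Treatment with PBr₃ works by replacing the hydroxyl with bromide, making (CH₃)₂CH–Br enormously more reactive.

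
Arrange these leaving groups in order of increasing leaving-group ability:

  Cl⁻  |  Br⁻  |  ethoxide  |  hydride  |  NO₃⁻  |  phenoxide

Br⁻: pKₐ(HBr) ≈ -9
Cl⁻: pKₐ(HCl) ≈ -7
NO₃⁻: pKₐ(HNO₃) ≈ -1.3
phenoxide: pKₐ(C₆H₅OH (phenol)) ≈ 10
ethoxide: pKₐ(CH₃CH₂OH) ≈ 16
hydride: pKₐ(H₂) ≈ 36
Listed from poorest to best leaving group as asked.

hydride < ethoxide < phenoxide < NO₃⁻ < Cl⁻ < Br⁻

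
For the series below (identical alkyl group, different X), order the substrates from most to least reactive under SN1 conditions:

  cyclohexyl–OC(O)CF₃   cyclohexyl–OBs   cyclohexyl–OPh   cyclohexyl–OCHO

cyclohexyl–OBs > cyclohexyl–OC(O)CF₃ > cyclohexyl–OCHO > cyclohexyl–OPh

With the same alkyl group throughout, only the leaving group differentiates the rates.
The more stable X⁻ (or X) is on its own — i.e. the weaker a base it is — the better a leaving group it makes.
cyclohexyl–OBs loses OBs⁻: pKₐ(p-BrC₆H₄SO₃H) ≈ -2.8
cyclohexyl–OC(O)CF₃ loses CF₃COO⁻: pKₐ(CF₃COOH) ≈ 0.2
cyclohexyl–OCHO loses HCOO⁻: pKₐ(HCOOH) ≈ 3.8
cyclohexyl–OPh loses PhO⁻: pKₐ(C₆H₅OH (phenol)) ≈ 10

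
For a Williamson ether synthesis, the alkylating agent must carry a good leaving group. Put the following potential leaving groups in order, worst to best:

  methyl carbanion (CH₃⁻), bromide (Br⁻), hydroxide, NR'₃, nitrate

methyl carbanion (CH₃⁻) < hydroxide < NR'₃ < nitrate < bromide (Br⁻)

A good leaving group is a weak base: the lower the pKₐ of its conjugate acid, the more readily it departs.
bromide (Br⁻): pKₐ(HBr) ≈ -9 — weak base; good leaving group
nitrate: pKₐ(HNO₃) ≈ -1.3 — resonance-delocalised over three oxygens
NR'₃: pKₐ(R'₃NH⁺) ≈ 10.7 — neutral but still a fairly strong base; Hofmann-elimination LG
hydroxide: pKₐ(H₂O) ≈ 15.7 — strong base; essentially never leaves without prior activation
methyl carbanion (CH₃⁻): pKₐ(CH₄) ≈ 48 — unstabilised carbanion; the worst conceivable leaving group
The question asks for worst first, so the sequence is read in increasing leaving-group ability.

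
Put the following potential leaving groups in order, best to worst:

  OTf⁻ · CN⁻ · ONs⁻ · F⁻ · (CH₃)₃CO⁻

The more stable X⁻ (or X) is on its own — i.e. the weaker a base it is — the better a leaving group it makes.
OTf⁻: pKₐ(CF₃SO₃H (triflic acid)) ≈ -14
ONs⁻: pKₐ(p-O₂NC₆H₄SO₃H) ≈ -3.5 — p-nitro group further stabilises the sulfonate
F⁻: pKₐ(HF) ≈ 3.2 — small and strongly basic; the poor halide leaving group
CN⁻: pKₐ(HCN) ≈ 9.2
(CH₃)₃CO⁻: pKₐ(t-BuOH) ≈ 18 — bulky, strongly basic alkoxide

OTf⁻ > ONs⁻ > F⁻ > CN⁻ > (CH₃)₃CO⁻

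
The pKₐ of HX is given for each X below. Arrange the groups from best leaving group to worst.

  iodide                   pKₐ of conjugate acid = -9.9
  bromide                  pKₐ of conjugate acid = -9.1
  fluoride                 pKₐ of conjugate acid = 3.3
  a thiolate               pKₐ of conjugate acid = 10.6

Lower conjugate-acid pKₐ ⇒ weaker base ⇒ better leaving group.
Sorting by the given values: iodide (-9.9), bromide (-9.1), fluoride (3.3), a thiolate (10.6).

iodide > bromide > fluoride > a thiolate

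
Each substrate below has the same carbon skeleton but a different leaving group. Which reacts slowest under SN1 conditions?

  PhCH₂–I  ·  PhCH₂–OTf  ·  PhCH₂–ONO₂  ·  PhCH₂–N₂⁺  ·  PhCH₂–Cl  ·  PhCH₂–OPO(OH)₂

PhCH₂–OPO(OH)₂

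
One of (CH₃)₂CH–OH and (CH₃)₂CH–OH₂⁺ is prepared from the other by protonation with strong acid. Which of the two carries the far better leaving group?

(CH₃)₂CH–OH₂⁺

From (CH₃)₂CH–OH the departing group would be OH⁻ (pKₐ(H₂O) ≈ 15.7). Strong base; essentially never leaves without prior activation.
From (CH₃)₂CH–OH₂⁺ the leaving group is H₂O (pKₐ(H₃O⁺) ≈ -1.7). Neutral; leaves from a protonated alcohol (R–OH₂⁺).
Protonation with strong acid works by converting the leaving group from hydroxide to neutral water, making (CH₃)₂CH–OH₂⁺ enormously more reactive.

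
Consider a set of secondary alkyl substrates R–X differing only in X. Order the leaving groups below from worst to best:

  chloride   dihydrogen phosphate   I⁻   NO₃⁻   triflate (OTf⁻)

A good leaving group is a weak base: the lower the pKₐ of its conjugate acid, the more readily it departs.
triflate (OTf⁻): pKₐ(CF₃SO₃H (triflic acid)) ≈ -14
I⁻: pKₐ(HI) ≈ -10
chloride: pKₐ(HCl) ≈ -7
NO₃⁻: pKₐ(HNO₃) ≈ -1.3
dihydrogen phosphate: pKₐ(H₃PO₄) ≈ 2.1
The question asks for worst first, so the sequence is read in increasing leaving-group ability.

dihydrogen phosphate < NO₃⁻ < chloride < I⁻ < triflate (OTf⁻)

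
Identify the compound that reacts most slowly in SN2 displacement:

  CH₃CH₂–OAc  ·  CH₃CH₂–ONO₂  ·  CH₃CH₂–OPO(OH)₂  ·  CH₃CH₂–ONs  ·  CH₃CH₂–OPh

CH₃CH₂–OPh

The skeletons are identical, so relative rate is governed entirely by leaving-group ability.
Leaving-group ability tracks the stability of the departed species; conjugate-acid pKₐ is the usual yardstick (lower pKₐ → better LG).
CH₃CH₂–ONs loses ONs⁻: pKₐ(p-O₂NC₆H₄SO₃H) ≈ -3.5
CH₃CH₂–ONO₂ loses NO₃⁻: pKₐ(HNO₃) ≈ -1.3
CH₃CH₂–OPO(OH)₂ loses H₂PO₄⁻: pKₐ(H₃PO₄) ≈ 2.1
CH₃CH₂–OAc loses AcO⁻: pKₐ(CH₃COOH) ≈ 4.8
CH₃CH₂–OPh loses PhO⁻: pKₐ(C₆H₅OH (phenol)) ≈ 10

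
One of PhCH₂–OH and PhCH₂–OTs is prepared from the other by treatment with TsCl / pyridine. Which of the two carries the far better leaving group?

PhCH₂–OTs

From PhCH₂–OH the departing group would be OH⁻ (pKₐ(H₂O) ≈ 15.7). Strong base; essentially never leaves without prior activation.
From PhCH₂–OTs the leaving group is OTs⁻ (pKₐ(p-CH₃C₆H₄SO₃H (TsOH)) ≈ -2.8). Resonance-delocalised arenesulfonate.
Treatment with TsCl / pyridine works by converting the hydroxyl into a tosylate, making PhCH₂–OTs enormously more reactive.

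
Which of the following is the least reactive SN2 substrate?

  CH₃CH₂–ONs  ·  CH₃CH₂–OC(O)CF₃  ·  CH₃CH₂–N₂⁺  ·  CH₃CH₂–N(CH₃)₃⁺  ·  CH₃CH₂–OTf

Identical carbon frameworks mean the comparison reduces to leaving-group quality.
A good leaving group is a weak base: the lower the pKₐ of its conjugate acid, the more readily it departs.
CH₃CH₂–N₂⁺ loses N₂: no meaningful conjugate acid; N₂ departs as an exceptionally stable neutral molecule
CH₃CH₂–OTf loses OTf⁻: pKₐ(CF₃SO₃H (triflic acid)) ≈ -14
CH₃CH₂–ONs loses ONs⁻: pKₐ(p-O₂NC₆H₄SO₃H) ≈ -3.5
CH₃CH₂–OC(O)CF₃ loses CF₃COO⁻: pKₐ(CF₃COOH) ≈ 0.2
CH₃CH₂–N(CH₃)₃⁺ loses NR'₃: pKₐ(R'₃NH⁺) ≈ 10.7

CH₃CH₂–N(CH₃)₃⁺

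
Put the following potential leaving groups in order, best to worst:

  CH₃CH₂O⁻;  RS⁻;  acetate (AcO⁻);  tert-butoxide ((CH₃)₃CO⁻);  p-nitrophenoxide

acetate (AcO⁻) > p-nitrophenoxide > RS⁻ > CH₃CH₂O⁻ > tert-butoxide ((CH₃)₃CO⁻)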